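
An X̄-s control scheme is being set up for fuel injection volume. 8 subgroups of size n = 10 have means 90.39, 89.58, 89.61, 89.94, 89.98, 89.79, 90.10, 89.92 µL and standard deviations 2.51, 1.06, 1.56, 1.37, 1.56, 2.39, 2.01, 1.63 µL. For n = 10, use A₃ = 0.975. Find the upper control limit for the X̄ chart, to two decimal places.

91.63

X̄̄ = (90.39 + 89.58 + 89.61 + 89.94 + 89.98 + 89.79 + 90.10 + 89.92) / 8 = 89.9137
s̄ = (2.51 + 1.06 + 1.56 + 1.37 + 1.56 + 2.39 + 2.01 + 1.63) / 8 = 1.7612
UCL = X̄̄ + A₃·s̄ = 89.9137 + 0.975 × 1.7612 = 91.6310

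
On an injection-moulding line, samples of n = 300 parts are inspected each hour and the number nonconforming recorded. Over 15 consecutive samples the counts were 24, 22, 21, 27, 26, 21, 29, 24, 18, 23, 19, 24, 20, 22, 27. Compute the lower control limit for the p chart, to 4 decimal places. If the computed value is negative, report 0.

0.0309

p̄ = Σdᵢ / (k·n) = 347 / (15 × 300) = 0.07711
LCL = p̄ − 3·√(p̄(1−p̄)/n) = 0.07711 − 3 × 0.01540 = 0.03091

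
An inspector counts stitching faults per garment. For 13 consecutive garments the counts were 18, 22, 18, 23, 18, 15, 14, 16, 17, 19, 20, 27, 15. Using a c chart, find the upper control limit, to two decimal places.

c̄ = (18 + 22 + 18 + 23 + 18 + 15 + 14 + 16 + 17 + 19 + 20 + 27 + 15) / 13 = 242 / 13 = 18.6154
UCL = c̄ + 3√c̄ = 18.6154 + 3 × √18.6154 = 18.6154 + 3 × 4.3146 = 31.5590

31.56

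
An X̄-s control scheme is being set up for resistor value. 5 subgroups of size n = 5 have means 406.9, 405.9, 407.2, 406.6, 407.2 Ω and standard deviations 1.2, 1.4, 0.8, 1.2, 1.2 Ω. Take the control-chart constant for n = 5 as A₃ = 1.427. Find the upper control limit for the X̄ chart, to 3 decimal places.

X̄̄ = (406.9 + 405.9 + 407.2 + 406.6 + 407.2) / 5 = 406.7600
s̄ = (1.2 + 1.4 + 0.8 + 1.2 + 1.2) / 5 = 1.1600
UCL = X̄̄ + A₃·s̄ = 406.7600 + 1.427 × 1.1600 = 408.4153

408.415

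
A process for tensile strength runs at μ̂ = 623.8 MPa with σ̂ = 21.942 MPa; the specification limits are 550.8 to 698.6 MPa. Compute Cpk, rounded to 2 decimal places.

1.11

Cpu = (USL − μ̂) / (3σ̂) = (698.6 − 623.8) / (3 × 21.942) = 1.1363; Cpl = (μ̂ − LSL) / (3σ̂) = (623.8 − 550.8) / (3 × 21.942) = 1.1090; Cpk = min(Cpu, Cpl) = 1.1090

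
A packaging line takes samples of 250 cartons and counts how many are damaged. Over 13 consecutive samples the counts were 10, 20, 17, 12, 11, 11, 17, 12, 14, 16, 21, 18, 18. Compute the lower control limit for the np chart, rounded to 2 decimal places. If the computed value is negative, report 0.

3.83

p̄ = Σdᵢ / (k·n) = 197 / (13 × 250) = 0.06062
LCL = np̄ − 3·√(np̄(1−p̄)) = 15.1538 − 3 × 3.7730 = 3.8349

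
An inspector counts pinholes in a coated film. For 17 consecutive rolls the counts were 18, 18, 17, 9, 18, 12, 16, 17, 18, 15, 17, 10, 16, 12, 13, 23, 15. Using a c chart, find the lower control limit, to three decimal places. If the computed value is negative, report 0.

3.707

c̄ = (18 + 18 + 17 + 9 + 18 + 12 + 16 + 17 + 18 + 15 + 17 + 10 + 16 + 12 + 13 + 23 + 15) / 17 = 264 / 17 = 15.5294
LCL = c̄ − 3√c̄ = 15.5294 − 3 × 3.9407 = 3.7072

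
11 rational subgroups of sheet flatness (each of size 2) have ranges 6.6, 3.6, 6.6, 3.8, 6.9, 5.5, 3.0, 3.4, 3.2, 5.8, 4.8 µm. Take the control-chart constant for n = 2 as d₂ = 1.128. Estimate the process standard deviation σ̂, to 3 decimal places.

4.288

R̄ = (6.6 + 3.6 + 6.6 + 3.8 + 6.9 + 5.5 + 3.0 + 3.4 + 3.2 + 5.8 + 4.8) / 11 = 4.8364
σ̂ = R̄ / d₂ = 4.8364 / 1.128 = 4.2876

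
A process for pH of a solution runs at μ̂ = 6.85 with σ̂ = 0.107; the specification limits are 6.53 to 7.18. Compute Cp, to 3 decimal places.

1.012

Cp = (USL − LSL) / (6σ̂) = (7.18 − 6.53) / (6 × 0.107) = 0.6500 / 0.6420 = 1.0125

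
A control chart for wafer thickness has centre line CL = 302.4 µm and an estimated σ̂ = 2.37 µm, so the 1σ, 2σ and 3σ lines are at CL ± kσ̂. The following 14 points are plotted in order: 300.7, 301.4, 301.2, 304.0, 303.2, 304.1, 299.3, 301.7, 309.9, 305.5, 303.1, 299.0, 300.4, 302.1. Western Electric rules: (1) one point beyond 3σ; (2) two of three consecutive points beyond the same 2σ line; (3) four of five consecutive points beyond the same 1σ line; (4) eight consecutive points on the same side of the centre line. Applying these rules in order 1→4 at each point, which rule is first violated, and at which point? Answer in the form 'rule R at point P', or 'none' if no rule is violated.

rule 1 at point 9

Zone of each point (C = within 1σ̂, B = 1σ̂–2σ̂, A = 2σ̂–3σ̂, * = beyond 3σ̂; sign = side of CL): 1:-C, 2:-C, 3:-C, 4:+C, 5:+C, 6:+C, 7:-B, 8:-C, 9:+*, 10:+B, 11:+C, 12:-B, 13:-C, 14:-C
Rule 1 (one point beyond the 3σ limits) is satisfied at point 9.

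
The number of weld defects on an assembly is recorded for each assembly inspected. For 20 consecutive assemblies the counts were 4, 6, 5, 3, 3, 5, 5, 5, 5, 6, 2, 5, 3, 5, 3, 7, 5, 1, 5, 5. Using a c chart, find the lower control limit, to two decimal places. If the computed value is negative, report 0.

c̄ = (4 + 6 + 5 + 3 + 3 + 5 + 5 + 5 + 5 + 6 + 2 + 5 + 3 + 5 + 3 + 7 + 5 + 1 + 5 + 5) / 20 = 88 / 20 = 4.4000
LCL = c̄ − 3√c̄ = 4.4000 − 3 × 2.0976 = -1.8929 → 0 (cannot be negative)

0.00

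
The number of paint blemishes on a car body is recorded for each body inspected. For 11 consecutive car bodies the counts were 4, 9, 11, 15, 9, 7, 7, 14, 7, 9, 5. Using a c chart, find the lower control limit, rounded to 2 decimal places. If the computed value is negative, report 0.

0.00

c̄ = (4 + 9 + 11 + 15 + 9 + 7 + 7 + 14 + 7 + 9 + 5) / 11 = 97 / 11 = 8.8182
LCL = c̄ − 3√c̄ = 8.8182 − 3 × 2.9695 = -0.0904 → 0 (cannot be negative)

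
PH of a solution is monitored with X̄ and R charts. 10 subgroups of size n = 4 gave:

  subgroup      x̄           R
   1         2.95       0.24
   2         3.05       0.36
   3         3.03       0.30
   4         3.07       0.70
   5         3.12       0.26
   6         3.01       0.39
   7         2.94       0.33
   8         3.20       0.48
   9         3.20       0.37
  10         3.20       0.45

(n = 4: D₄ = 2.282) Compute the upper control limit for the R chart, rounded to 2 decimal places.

0.89

R̄ = (0.24 + 0.36 + 0.30 + 0.70 + 0.26 + 0.39 + 0.33 + 0.48 + 0.37 + 0.45) / 10 = 3.8800 / 10 = 0.3880
UCL_R = D₄·R̄ = 2.282 × 0.3880 = 0.8854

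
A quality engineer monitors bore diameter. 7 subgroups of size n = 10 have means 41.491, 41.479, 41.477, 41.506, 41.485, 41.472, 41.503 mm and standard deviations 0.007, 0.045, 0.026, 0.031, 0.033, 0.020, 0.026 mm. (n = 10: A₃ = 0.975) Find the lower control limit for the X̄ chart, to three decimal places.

X̄̄ = (41.491 + 41.479 + 41.477 + 41.506 + 41.485 + 41.472 + 41.503) / 7 = 41.4876
s̄ = (0.007 + 0.045 + 0.026 + 0.031 + 0.033 + 0.020 + 0.026) / 7 = 0.0269
LCL = X̄̄ − A₃·s̄ = 41.4876 − 0.975 × 0.0269 = 41.4614

41.461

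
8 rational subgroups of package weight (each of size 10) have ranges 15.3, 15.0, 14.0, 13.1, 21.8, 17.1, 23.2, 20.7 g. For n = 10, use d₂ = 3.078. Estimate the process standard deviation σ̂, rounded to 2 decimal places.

R̄ = (15.3 + 15.0 + 14.0 + 13.1 + 21.8 + 17.1 + 23.2 + 20.7) / 8 = 17.5250
σ̂ = R̄ / d₂ = 17.5250 / 3.078 = 5.6936

5.69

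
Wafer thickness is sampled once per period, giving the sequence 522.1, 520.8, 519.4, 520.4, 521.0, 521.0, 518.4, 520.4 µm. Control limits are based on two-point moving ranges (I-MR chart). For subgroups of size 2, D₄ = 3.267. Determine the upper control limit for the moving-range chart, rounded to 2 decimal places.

Moving ranges: 1.3, 1.4, 1.0, 0.6, 0.0, 2.6, 2.0; M̄R̄ = 8.9000 / 7 = 1.2714
UCL_MR = D₄·M̄R̄ = 3.267 × 1.2714 = 4.1538

4.15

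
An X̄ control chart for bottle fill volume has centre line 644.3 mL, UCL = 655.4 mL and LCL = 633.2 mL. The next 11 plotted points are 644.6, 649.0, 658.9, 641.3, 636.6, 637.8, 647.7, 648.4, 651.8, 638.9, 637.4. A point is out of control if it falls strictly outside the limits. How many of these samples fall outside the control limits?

Compare each point to [633.2, 655.4]: sample 3 = 658.9 > UCL.

1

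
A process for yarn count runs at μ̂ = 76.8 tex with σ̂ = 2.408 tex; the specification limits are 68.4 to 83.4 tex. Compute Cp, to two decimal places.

Cp = (USL − LSL) / (6σ̂) = (83.4 − 68.4) / (6 × 2.408) = 15.0000 / 14.4480 = 1.0382

1.04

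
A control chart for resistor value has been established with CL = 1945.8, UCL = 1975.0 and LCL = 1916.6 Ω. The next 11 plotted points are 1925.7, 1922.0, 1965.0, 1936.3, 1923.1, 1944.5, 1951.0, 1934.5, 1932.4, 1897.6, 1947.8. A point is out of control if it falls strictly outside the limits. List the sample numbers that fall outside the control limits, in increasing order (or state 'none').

Compare each point to [1916.6, 1975.0]: sample 10 = 1897.6 < LCL.

10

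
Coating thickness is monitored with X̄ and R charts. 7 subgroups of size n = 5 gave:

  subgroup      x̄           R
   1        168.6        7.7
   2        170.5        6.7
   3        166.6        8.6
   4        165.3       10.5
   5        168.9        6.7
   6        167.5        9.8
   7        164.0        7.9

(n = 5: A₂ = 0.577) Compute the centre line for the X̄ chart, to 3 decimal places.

167.343

X̄̄ = (168.6 + 170.5 + 166.6 + 165.3 + 168.9 + 167.5 + 164.0) / 7 = 1171.4000 / 7 = 167.3429
CL = X̄̄ = 167.3429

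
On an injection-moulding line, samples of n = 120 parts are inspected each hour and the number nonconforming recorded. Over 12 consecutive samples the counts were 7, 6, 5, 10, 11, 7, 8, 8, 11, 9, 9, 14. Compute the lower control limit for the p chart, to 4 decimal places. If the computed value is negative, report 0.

p̄ = Σdᵢ / (k·n) = 105 / (12 × 120) = 0.07292
LCL = p̄ − 3·√(p̄(1−p̄)/n) = 0.07292 − 3 × 0.02373 = 0.00171

0.0017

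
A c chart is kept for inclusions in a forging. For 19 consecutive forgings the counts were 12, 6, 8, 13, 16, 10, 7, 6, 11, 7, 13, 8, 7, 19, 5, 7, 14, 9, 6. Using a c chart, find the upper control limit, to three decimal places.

c̄ = (12 + 6 + 8 + 13 + 16 + 10 + 7 + 6 + 11 + 7 + 13 + 8 + 7 + 19 + 5 + 7 + 14 + 9 + 6) / 19 = 184 / 19 = 9.6842
UCL = c̄ + 3√c̄ = 9.6842 + 3 × √9.6842 = 9.6842 + 3 × 3.1119 = 19.0200

19.020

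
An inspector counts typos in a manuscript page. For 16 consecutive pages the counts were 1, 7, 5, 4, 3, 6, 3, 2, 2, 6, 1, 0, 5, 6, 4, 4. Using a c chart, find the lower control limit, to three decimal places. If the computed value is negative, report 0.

c̄ = (1 + 7 + 5 + 4 + 3 + 6 + 3 + 2 + 2 + 6 + 1 + 0 + 5 + 6 + 4 + 4) / 16 = 59 / 16 = 3.6875
LCL = c̄ − 3√c̄ = 3.6875 − 3 × 1.9203 = -2.0734 → 0 (cannot be negative)

0.000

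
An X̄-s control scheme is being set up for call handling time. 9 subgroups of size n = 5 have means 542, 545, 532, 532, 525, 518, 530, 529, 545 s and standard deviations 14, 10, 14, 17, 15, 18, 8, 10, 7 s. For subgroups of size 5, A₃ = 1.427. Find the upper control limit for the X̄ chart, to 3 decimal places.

551.028

X̄̄ = (542 + 545 + 532 + 532 + 525 + 518 + 530 + 529 + 545) / 9 = 533.1111
s̄ = (14 + 10 + 14 + 17 + 15 + 18 + 8 + 10 + 7) / 9 = 12.5556
UCL = X̄̄ + A₃·s̄ = 533.1111 + 1.427 × 12.5556 = 551.0279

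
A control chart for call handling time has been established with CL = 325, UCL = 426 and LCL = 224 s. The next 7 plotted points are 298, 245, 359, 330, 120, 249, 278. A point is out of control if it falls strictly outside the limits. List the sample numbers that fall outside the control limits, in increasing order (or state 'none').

5

Compare each point to [224, 426]: sample 5 = 120 < LCL.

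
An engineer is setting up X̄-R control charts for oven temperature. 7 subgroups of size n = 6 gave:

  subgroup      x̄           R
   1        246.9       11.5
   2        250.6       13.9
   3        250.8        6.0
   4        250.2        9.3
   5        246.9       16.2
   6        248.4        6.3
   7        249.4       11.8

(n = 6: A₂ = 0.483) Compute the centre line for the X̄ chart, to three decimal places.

X̄̄ = (246.9 + 250.6 + 250.8 + 250.2 + 246.9 + 248.4 + 249.4) / 7 = 1743.2000 / 7 = 249.0286
CL = X̄̄ = 249.0286

249.029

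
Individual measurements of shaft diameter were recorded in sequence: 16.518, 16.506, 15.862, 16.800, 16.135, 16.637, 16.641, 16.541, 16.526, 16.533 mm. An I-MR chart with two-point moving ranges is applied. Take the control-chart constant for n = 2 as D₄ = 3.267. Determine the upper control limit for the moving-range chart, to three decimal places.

1.048

Moving ranges: 0.012, 0.644, 0.938, 0.665, 0.502, 0.004, 0.100, 0.015, 0.007; M̄R̄ = 2.8870 / 9 = 0.3208
UCL_MR = D₄·M̄R̄ = 3.267 × 0.3208 = 1.0480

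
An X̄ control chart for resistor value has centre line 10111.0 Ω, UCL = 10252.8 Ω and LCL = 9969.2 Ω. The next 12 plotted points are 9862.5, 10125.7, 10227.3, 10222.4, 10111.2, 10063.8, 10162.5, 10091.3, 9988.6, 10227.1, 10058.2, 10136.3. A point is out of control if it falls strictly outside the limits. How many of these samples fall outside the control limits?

1

Compare each point to [9969.2, 10252.8]: sample 1 = 9862.5 < LCL.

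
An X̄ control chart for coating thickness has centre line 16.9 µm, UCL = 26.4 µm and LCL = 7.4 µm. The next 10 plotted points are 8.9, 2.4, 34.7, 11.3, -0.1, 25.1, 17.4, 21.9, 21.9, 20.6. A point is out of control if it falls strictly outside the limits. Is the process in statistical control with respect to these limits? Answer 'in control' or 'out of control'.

out of control

Compare each point to [7.4, 26.4]: sample 2 = 2.4 < LCL; sample 3 = 34.7 > UCL; sample 5 = -0.1 < LCL.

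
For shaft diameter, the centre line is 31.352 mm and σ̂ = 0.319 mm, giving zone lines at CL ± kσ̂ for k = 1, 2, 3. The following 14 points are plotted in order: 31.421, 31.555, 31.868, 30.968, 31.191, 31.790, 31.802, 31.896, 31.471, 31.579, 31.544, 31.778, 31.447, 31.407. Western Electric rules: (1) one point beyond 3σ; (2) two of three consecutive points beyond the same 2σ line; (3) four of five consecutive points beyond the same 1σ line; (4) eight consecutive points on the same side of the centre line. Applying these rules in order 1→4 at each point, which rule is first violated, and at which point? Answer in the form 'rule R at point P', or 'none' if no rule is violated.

Zone of each point (C = within 1σ̂, B = 1σ̂–2σ̂, A = 2σ̂–3σ̂, * = beyond 3σ̂; sign = side of CL): 1:+C, 2:+C, 3:+B, 4:-B, 5:-C, 6:+B, 7:+B, 8:+B, 9:+C, 10:+C, 11:+C, 12:+B, 13:+C, 14:+C
Rule 4 (eight consecutive points on the same side of the centre line) is satisfied at point 13.

rule 4 at point 13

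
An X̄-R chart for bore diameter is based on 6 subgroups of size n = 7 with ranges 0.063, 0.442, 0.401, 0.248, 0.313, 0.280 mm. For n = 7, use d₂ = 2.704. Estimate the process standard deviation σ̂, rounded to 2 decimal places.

0.11

R̄ = (0.063 + 0.442 + 0.401 + 0.248 + 0.313 + 0.280) / 6 = 0.2912
σ̂ = R̄ / d₂ = 0.2912 / 2.704 = 0.1077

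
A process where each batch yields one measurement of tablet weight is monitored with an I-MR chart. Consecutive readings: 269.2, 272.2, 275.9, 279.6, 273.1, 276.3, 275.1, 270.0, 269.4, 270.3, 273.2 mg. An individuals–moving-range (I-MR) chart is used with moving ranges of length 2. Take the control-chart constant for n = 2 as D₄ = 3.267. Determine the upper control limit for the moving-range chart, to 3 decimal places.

Moving ranges: 3.0, 3.7, 3.7, 6.5, 3.2, 1.2, 5.1, 0.6, 0.9, 2.9; M̄R̄ = 30.8000 / 10 = 3.0800
UCL_MR = D₄·M̄R̄ = 3.267 × 3.0800 = 10.0624

10.062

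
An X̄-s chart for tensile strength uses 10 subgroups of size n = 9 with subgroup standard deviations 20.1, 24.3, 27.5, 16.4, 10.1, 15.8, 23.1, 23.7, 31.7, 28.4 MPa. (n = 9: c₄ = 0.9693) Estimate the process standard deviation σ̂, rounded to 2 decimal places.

22.81

s̄ = (20.1 + 24.3 + 27.5 + 16.4 + 10.1 + 15.8 + 23.1 + 23.7 + 31.7 + 28.4) / 10 = 22.1100
σ̂ = s̄ / c₄ = 22.1100 / 0.9693 = 22.8103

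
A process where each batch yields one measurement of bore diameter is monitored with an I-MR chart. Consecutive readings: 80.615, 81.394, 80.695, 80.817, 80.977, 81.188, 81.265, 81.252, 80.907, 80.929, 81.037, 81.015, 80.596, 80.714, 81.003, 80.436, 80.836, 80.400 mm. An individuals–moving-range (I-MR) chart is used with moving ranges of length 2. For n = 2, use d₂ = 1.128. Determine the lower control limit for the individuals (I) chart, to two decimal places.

80.14

X̄ = (80.615 + 81.394 + 80.695 + 80.817 + 80.977 + 81.188 + 81.265 + 81.252 + 80.907 + 80.929 + 81.037 + 81.015 + 80.596 + 80.714 + 81.003 + 80.436 + 80.836 + 80.400) / 18 = 80.8931
Moving ranges: 0.779, 0.699, 0.122, 0.160, 0.211, 0.077, 0.013, 0.345, 0.022, 0.108, 0.022, 0.419, 0.118, 0.289, 0.567, 0.400, 0.436; M̄R̄ = 4.7870 / 17 = 0.2816
LCL = X̄ − 3·M̄R̄/d₂ = 80.8931 − 3 × 0.2816 / 1.128 = 80.1442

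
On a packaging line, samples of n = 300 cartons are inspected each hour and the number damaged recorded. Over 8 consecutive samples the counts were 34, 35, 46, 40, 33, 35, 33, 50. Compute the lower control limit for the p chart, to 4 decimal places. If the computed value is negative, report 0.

p̄ = Σdᵢ / (k·n) = 306 / (8 × 300) = 0.12750
LCL = p̄ − 3·√(p̄(1−p̄)/n) = 0.12750 − 3 × 0.01926 = 0.06973

0.0697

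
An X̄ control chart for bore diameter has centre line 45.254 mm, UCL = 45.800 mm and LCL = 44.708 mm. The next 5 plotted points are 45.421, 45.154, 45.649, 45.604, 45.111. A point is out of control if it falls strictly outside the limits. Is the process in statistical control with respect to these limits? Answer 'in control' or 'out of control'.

in control

All 5 points lie within [44.708, 45.800].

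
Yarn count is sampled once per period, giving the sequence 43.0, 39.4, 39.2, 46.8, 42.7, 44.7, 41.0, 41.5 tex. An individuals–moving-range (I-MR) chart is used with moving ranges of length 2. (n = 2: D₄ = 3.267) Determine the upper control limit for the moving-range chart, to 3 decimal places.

10.128

Moving ranges: 3.6, 0.2, 7.6, 4.1, 2.0, 3.7, 0.5; M̄R̄ = 21.7000 / 7 = 3.1000
UCL_MR = D₄·M̄R̄ = 3.267 × 3.1000 = 10.1277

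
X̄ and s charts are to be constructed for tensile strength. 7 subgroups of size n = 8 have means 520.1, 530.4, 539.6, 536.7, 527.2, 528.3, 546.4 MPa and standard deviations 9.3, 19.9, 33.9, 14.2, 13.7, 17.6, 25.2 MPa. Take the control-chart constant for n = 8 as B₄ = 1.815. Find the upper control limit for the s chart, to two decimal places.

34.69

s̄ = (9.3 + 19.9 + 33.9 + 14.2 + 13.7 + 17.6 + 25.2) / 7 = 19.1143
UCL_s = B₄·s̄ = 1.815 × 19.1143 = 34.6924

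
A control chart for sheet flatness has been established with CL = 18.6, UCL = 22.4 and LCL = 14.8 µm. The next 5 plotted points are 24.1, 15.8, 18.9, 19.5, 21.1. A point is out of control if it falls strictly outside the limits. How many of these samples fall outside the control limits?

Compare each point to [14.8, 22.4]: sample 1 = 24.1 > UCL.

1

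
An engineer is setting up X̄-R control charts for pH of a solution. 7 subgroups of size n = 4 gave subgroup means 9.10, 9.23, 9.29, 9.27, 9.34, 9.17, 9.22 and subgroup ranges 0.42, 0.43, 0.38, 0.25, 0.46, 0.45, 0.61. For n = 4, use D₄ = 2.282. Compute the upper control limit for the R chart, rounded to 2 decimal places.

R̄ = (0.42 + 0.43 + 0.38 + 0.25 + 0.46 + 0.45 + 0.61) / 7 = 3.0000 / 7 = 0.4286
UCL_R = D₄·R̄ = 2.282 × 0.4286 = 0.9780

0.98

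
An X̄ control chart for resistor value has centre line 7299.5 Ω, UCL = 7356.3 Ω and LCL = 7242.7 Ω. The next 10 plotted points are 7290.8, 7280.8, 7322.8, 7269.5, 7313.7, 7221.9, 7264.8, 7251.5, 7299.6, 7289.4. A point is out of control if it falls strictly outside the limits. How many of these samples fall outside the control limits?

Compare each point to [7242.7, 7356.3]: sample 6 = 7221.9 < LCL.

1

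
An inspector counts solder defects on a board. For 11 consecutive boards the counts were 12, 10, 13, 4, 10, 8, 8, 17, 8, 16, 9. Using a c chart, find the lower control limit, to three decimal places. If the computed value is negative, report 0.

0.754

c̄ = (12 + 10 + 13 + 4 + 10 + 8 + 8 + 17 + 8 + 16 + 9) / 11 = 115 / 11 = 10.4545
LCL = c̄ − 3√c̄ = 10.4545 − 3 × 3.2333 = 0.7545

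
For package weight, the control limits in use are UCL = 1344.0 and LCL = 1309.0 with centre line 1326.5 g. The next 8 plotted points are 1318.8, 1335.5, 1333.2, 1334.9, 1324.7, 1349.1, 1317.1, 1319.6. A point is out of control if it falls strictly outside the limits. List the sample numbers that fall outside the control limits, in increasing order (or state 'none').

6

Compare each point to [1309.0, 1344.0]: sample 6 = 1349.1 > UCL.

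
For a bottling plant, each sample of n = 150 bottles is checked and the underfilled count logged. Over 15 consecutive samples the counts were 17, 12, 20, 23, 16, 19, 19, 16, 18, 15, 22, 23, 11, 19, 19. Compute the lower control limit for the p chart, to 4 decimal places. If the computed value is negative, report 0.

p̄ = Σdᵢ / (k·n) = 269 / (15 × 150) = 0.11956
LCL = p̄ − 3·√(p̄(1−p̄)/n) = 0.11956 − 3 × 0.02649 = 0.04008

0.0401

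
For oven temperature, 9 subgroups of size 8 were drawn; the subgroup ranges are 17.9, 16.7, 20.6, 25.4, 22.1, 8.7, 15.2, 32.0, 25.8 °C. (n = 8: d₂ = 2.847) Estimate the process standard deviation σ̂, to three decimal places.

7.197

R̄ = (17.9 + 16.7 + 20.6 + 25.4 + 22.1 + 8.7 + 15.2 + 32.0 + 25.8) / 9 = 20.4889
σ̂ = R̄ / d₂ = 20.4889 / 2.847 = 7.1967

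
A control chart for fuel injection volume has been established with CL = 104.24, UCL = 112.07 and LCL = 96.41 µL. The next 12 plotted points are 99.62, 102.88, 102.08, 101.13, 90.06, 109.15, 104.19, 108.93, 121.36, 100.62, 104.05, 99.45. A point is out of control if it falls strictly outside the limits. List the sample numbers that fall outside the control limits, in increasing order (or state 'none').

5, 9

Compare each point to [96.41, 112.07]: sample 5 = 90.06 < LCL; sample 9 = 121.36 > UCL.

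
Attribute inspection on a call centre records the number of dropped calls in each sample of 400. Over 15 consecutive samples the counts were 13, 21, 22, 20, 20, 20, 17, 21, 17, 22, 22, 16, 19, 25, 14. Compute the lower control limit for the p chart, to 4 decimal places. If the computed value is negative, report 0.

p̄ = Σdᵢ / (k·n) = 289 / (15 × 400) = 0.04817
LCL = p̄ − 3·√(p̄(1−p̄)/n) = 0.04817 − 3 × 0.01071 = 0.01605

0.0160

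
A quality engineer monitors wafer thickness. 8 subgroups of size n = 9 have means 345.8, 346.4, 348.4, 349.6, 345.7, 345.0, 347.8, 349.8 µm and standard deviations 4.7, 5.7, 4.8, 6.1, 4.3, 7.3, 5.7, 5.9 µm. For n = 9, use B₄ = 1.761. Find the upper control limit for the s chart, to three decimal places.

9.796

s̄ = (4.7 + 5.7 + 4.8 + 6.1 + 4.3 + 7.3 + 5.7 + 5.9) / 8 = 5.5625
UCL_s = B₄·s̄ = 1.761 × 5.5625 = 9.7956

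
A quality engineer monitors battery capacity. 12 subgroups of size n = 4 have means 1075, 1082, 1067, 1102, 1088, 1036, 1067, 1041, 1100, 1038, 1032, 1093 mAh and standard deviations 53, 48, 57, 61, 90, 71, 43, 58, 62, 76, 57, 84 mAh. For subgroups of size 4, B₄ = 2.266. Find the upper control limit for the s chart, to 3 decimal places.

143.513

s̄ = (53 + 48 + 57 + 61 + 90 + 71 + 43 + 58 + 62 + 76 + 57 + 84) / 12 = 63.3333
UCL_s = B₄·s̄ = 2.266 × 63.3333 = 143.5133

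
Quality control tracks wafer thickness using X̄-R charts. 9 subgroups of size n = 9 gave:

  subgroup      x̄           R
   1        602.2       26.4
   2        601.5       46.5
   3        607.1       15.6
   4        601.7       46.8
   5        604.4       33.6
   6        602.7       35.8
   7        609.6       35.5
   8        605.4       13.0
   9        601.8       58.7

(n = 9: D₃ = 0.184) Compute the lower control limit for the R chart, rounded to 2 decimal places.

6.38

R̄ = (26.4 + 46.5 + 15.6 + 46.8 + 33.6 + 35.8 + 35.5 + 13.0 + 58.7) / 9 = 311.9000 / 9 = 34.6556
LCL_R = D₃·R̄ = 0.184 × 34.6556 = 6.3766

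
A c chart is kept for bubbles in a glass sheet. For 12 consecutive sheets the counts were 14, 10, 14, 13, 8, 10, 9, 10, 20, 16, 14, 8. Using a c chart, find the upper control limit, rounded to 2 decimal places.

22.63

c̄ = (14 + 10 + 14 + 13 + 8 + 10 + 9 + 10 + 20 + 16 + 14 + 8) / 12 = 146 / 12 = 12.1667
UCL = c̄ + 3√c̄ = 12.1667 + 3 × √12.1667 = 12.1667 + 3 × 3.4881 = 22.6309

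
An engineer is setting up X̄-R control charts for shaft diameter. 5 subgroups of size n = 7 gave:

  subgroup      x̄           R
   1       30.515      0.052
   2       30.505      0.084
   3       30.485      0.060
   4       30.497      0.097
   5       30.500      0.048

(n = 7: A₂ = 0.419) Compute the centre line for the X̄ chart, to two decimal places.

X̄̄ = (30.515 + 30.505 + 30.485 + 30.497 + 30.500) / 5 = 152.5020 / 5 = 30.5004
CL = X̄̄ = 30.5004

30.50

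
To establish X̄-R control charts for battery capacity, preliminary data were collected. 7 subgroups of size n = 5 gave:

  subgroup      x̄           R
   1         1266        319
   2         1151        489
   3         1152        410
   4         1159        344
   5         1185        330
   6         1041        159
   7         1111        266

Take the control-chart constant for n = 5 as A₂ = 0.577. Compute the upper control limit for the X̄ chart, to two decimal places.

X̄̄ = (1266 + 1151 + 1152 + 1159 + 1185 + 1041 + 1111) / 7 = 8065.0000 / 7 = 1152.1429
R̄ = (319 + 489 + 410 + 344 + 330 + 159 + 266) / 7 = 2317.0000 / 7 = 331.0000
UCL = X̄̄ + A₂·R̄ = 1152.1429 + 0.577 × 331.0000 = 1343.1299

1343.13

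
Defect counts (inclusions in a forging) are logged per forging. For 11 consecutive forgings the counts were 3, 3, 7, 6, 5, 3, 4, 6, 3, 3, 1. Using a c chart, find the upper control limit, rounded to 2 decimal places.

c̄ = (3 + 3 + 7 + 6 + 5 + 3 + 4 + 6 + 3 + 3 + 1) / 11 = 44 / 11 = 4.0000
UCL = c̄ + 3√c̄ = 4.0000 + 3 × √4.0000 = 4.0000 + 3 × 2.0000 = 10.0000

10.00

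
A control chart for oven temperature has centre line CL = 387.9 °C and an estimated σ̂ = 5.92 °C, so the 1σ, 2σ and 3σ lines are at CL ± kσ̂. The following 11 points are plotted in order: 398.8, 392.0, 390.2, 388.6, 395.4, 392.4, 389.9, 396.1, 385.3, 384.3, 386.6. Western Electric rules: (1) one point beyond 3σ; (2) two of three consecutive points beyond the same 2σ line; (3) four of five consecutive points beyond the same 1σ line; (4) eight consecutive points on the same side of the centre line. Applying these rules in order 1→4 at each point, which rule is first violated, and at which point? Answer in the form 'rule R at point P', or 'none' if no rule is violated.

rule 4 at point 8

Zone of each point (C = within 1σ̂, B = 1σ̂–2σ̂, A = 2σ̂–3σ̂, * = beyond 3σ̂; sign = side of CL): 1:+B, 2:+C, 3:+C, 4:+C, 5:+B, 6:+C, 7:+C, 8:+B, 9:-C, 10:-C, 11:-C
Rule 4 (eight consecutive points on the same side of the centre line) is satisfied at point 8.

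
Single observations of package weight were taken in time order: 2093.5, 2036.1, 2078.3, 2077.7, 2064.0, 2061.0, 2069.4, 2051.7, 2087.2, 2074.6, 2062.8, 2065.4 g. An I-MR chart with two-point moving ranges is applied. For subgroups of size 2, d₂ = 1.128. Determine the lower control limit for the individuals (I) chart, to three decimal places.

X̄ = (2093.5 + 2036.1 + 2078.3 + 2077.7 + 2064.0 + 2061.0 + 2069.4 + 2051.7 + 2087.2 + 2074.6 + 2062.8 + 2065.4) / 12 = 2068.4750
Moving ranges: 57.4, 42.2, 0.6, 13.7, 3.0, 8.4, 17.7, 35.5, 12.6, 11.8, 2.6; M̄R̄ = 205.5000 / 11 = 18.6818
LCL = X̄ − 3·M̄R̄/d₂ = 2068.4750 − 3 × 18.6818 / 1.128 = 2018.7893

2018.789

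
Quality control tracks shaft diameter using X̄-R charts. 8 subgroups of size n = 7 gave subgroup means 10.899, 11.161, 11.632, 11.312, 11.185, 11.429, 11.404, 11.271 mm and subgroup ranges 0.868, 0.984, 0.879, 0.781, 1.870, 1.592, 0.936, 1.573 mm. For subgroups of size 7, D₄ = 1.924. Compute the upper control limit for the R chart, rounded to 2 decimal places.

R̄ = (0.868 + 0.984 + 0.879 + 0.781 + 1.870 + 1.592 + 0.936 + 1.573) / 8 = 9.4830 / 8 = 1.1854
UCL_R = D₄·R̄ = 1.924 × 1.1854 = 2.2807

2.28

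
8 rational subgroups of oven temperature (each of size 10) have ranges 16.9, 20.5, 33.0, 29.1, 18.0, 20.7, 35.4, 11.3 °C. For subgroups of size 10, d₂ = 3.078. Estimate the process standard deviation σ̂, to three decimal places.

7.509

R̄ = (16.9 + 20.5 + 33.0 + 29.1 + 18.0 + 20.7 + 35.4 + 11.3) / 8 = 23.1125
σ̂ = R̄ / d₂ = 23.1125 / 3.078 = 7.5089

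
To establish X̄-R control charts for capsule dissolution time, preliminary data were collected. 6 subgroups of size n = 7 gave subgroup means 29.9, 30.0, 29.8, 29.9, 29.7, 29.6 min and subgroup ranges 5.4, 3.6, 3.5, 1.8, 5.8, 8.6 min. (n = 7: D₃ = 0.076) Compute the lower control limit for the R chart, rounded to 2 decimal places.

0.36

R̄ = (5.4 + 3.6 + 3.5 + 1.8 + 5.8 + 8.6) / 6 = 28.7000 / 6 = 4.7833
LCL_R = D₃·R̄ = 0.076 × 4.7833 = 0.3635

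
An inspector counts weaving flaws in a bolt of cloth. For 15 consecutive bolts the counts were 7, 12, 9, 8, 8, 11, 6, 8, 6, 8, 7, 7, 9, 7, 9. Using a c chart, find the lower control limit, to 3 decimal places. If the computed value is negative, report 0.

c̄ = (7 + 12 + 9 + 8 + 8 + 11 + 6 + 8 + 6 + 8 + 7 + 7 + 9 + 7 + 9) / 15 = 122 / 15 = 8.1333
LCL = c̄ − 3√c̄ = 8.1333 − 3 × 2.8519 = -0.4224 → 0 (cannot be negative)

0.000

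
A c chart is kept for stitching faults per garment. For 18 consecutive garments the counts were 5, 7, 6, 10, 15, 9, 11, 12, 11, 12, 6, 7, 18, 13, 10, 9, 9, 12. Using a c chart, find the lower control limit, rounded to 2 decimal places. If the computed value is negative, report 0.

c̄ = (5 + 7 + 6 + 10 + 15 + 9 + 11 + 12 + 11 + 12 + 6 + 7 + 18 + 13 + 10 + 9 + 9 + 12) / 18 = 182 / 18 = 10.1111
LCL = c̄ − 3√c̄ = 10.1111 − 3 × 3.1798 = 0.5717

0.57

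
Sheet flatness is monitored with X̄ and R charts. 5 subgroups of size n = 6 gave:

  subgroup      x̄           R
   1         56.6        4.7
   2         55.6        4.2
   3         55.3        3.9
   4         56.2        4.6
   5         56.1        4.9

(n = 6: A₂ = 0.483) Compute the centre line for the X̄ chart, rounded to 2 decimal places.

55.96

X̄̄ = (56.6 + 55.6 + 55.3 + 56.2 + 56.1) / 5 = 279.8000 / 5 = 55.9600
CL = X̄̄ = 55.9600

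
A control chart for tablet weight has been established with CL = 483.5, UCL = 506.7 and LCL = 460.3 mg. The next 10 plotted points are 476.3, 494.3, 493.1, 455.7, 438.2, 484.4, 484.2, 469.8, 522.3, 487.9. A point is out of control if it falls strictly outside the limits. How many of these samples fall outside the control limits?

Compare each point to [460.3, 506.7]: sample 4 = 455.7 < LCL; sample 5 = 438.2 < LCL; sample 9 = 522.3 > UCL.

3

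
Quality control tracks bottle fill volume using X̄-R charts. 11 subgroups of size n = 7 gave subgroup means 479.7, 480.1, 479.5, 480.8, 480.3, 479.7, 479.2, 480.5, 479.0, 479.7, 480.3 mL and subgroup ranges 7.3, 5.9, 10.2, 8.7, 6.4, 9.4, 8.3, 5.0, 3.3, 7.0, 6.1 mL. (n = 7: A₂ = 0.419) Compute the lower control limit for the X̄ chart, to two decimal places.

476.94

X̄̄ = (479.7 + 480.1 + 479.5 + 480.8 + 480.3 + 479.7 + 479.2 + 480.5 + 479.0 + 479.7 + 480.3) / 11 = 5278.8000 / 11 = 479.8909
R̄ = (7.3 + 5.9 + 10.2 + 8.7 + 6.4 + 9.4 + 8.3 + 5.0 + 3.3 + 7.0 + 6.1) / 11 = 77.6000 / 11 = 7.0545
LCL = X̄̄ − A₂·R̄ = 479.8909 − 0.419 × 7.0545 = 476.9351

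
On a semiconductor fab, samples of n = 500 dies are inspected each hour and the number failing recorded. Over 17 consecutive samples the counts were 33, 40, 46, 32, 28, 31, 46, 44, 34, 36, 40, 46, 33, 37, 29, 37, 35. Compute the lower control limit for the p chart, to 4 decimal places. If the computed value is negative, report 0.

p̄ = Σdᵢ / (k·n) = 627 / (17 × 500) = 0.07376
LCL = p̄ − 3·√(p̄(1−p̄)/n) = 0.07376 − 3 × 0.01169 = 0.03870

0.0387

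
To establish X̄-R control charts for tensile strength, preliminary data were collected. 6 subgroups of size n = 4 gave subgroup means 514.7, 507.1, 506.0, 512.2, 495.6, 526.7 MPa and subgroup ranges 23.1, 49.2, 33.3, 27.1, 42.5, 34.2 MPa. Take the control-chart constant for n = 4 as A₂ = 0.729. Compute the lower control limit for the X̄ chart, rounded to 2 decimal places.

X̄̄ = (514.7 + 507.1 + 506.0 + 512.2 + 495.6 + 526.7) / 6 = 3062.3000 / 6 = 510.3833
R̄ = (23.1 + 49.2 + 33.3 + 27.1 + 42.5 + 34.2) / 6 = 209.4000 / 6 = 34.9000
LCL = X̄̄ − A₂·R̄ = 510.3833 − 0.729 × 34.9000 = 484.9412

484.94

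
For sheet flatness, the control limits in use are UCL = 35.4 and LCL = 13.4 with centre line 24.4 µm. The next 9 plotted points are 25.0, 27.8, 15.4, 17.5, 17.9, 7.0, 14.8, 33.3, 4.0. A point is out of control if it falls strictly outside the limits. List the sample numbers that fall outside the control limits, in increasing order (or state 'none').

Compare each point to [13.4, 35.4]: sample 6 = 7.0 < LCL; sample 9 = 4.0 < LCL.

6, 9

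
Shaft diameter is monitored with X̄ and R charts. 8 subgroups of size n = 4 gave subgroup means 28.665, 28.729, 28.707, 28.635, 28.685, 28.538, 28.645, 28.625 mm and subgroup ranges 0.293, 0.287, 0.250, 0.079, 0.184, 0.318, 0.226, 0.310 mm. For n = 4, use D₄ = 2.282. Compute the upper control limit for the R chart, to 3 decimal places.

R̄ = (0.293 + 0.287 + 0.250 + 0.079 + 0.184 + 0.318 + 0.226 + 0.310) / 8 = 1.9470 / 8 = 0.2434
UCL_R = D₄·R̄ = 2.282 × 0.2434 = 0.5554

0.555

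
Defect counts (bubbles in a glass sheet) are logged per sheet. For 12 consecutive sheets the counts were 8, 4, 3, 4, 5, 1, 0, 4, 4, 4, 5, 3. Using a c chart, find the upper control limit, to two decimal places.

9.56

c̄ = (8 + 4 + 3 + 4 + 5 + 1 + 0 + 4 + 4 + 4 + 5 + 3) / 12 = 45 / 12 = 3.7500
UCL = c̄ + 3√c̄ = 3.7500 + 3 × √3.7500 = 3.7500 + 3 × 1.9365 = 9.5595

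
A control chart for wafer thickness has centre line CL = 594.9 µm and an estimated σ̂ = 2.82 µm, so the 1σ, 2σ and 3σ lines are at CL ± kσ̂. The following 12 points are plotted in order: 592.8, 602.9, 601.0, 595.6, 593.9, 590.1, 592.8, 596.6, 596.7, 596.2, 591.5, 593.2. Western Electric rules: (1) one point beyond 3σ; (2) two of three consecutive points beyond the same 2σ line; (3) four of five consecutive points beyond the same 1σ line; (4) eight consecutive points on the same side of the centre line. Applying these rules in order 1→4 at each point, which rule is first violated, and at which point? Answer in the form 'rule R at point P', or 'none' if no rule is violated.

rule 2 at point 3

Zone of each point (C = within 1σ̂, B = 1σ̂–2σ̂, A = 2σ̂–3σ̂, * = beyond 3σ̂; sign = side of CL): 1:-C, 2:+A, 3:+A, 4:+C, 5:-C, 6:-B, 7:-C, 8:+C, 9:+C, 10:+C, 11:-B, 12:-C
Rule 2 (two of three consecutive points beyond the same 2σ limit) is satisfied at point 3.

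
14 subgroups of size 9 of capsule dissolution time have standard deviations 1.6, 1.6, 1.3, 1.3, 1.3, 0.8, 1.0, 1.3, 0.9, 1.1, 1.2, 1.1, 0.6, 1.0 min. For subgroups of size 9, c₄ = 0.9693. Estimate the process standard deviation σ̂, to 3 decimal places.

1.186

s̄ = (1.6 + 1.6 + 1.3 + 1.3 + 1.3 + 0.8 + 1.0 + 1.3 + 0.9 + 1.1 + 1.2 + 1.1 + 0.6 + 1.0) / 14 = 1.1500
σ̂ = s̄ / c₄ = 1.1500 / 0.9693 = 1.1864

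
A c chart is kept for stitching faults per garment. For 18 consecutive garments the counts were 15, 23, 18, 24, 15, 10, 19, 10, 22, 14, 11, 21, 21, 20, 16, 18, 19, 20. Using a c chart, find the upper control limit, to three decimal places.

c̄ = (15 + 23 + 18 + 24 + 15 + 10 + 19 + 10 + 22 + 14 + 11 + 21 + 21 + 20 + 16 + 18 + 19 + 20) / 18 = 316 / 18 = 17.5556
UCL = c̄ + 3√c̄ = 17.5556 + 3 × √17.5556 = 17.5556 + 3 × 4.1899 = 30.1254

30.125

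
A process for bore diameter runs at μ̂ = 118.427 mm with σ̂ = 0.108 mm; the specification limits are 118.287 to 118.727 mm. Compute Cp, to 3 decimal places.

Cp = (USL − LSL) / (6σ̂) = (118.727 − 118.287) / (6 × 0.108) = 0.4400 / 0.6480 = 0.6790

0.679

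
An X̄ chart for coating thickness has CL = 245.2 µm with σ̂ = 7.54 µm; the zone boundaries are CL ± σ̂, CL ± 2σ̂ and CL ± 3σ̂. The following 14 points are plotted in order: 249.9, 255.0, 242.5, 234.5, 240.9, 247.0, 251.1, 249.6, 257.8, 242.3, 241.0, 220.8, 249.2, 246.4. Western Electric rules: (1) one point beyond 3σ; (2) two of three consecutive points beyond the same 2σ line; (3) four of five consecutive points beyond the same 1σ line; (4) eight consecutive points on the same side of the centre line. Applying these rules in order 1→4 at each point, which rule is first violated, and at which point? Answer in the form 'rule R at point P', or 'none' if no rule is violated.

Zone of each point (C = within 1σ̂, B = 1σ̂–2σ̂, A = 2σ̂–3σ̂, * = beyond 3σ̂; sign = side of CL): 1:+C, 2:+B, 3:-C, 4:-B, 5:-C, 6:+C, 7:+C, 8:+C, 9:+B, 10:-C, 11:-C, 12:-*, 13:+C, 14:+C
Rule 1 (one point beyond the 3σ limits) is satisfied at point 12.

rule 1 at point 12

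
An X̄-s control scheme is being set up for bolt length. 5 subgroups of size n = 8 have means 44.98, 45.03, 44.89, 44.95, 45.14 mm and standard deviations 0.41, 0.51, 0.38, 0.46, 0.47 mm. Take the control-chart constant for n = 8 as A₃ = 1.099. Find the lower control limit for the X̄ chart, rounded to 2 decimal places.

X̄̄ = (44.98 + 45.03 + 44.89 + 44.95 + 45.14) / 5 = 44.9980
s̄ = (0.41 + 0.51 + 0.38 + 0.46 + 0.47) / 5 = 0.4460
LCL = X̄̄ − A₃·s̄ = 44.9980 − 1.099 × 0.4460 = 44.5078

44.51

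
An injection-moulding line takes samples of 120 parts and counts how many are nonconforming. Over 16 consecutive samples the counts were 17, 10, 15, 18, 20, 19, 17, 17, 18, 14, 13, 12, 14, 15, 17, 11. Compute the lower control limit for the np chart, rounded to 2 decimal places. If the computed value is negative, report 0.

p̄ = Σdᵢ / (k·n) = 247 / (16 × 120) = 0.12865
LCL = np̄ − 3·√(np̄(1−p̄)) = 15.4375 − 3 × 3.6676 = 4.4346

4.43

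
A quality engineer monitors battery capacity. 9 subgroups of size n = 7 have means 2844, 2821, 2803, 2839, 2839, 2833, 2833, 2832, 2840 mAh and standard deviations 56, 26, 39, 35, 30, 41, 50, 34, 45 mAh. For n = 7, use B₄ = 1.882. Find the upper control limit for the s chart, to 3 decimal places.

74.444

s̄ = (56 + 26 + 39 + 35 + 30 + 41 + 50 + 34 + 45) / 9 = 39.5556
UCL_s = B₄·s̄ = 1.882 × 39.5556 = 74.4436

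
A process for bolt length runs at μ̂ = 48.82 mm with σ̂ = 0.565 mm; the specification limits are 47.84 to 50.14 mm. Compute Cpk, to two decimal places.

Cpu = (USL − μ̂) / (3σ̂) = (50.14 − 48.82) / (3 × 0.565) = 0.7788; Cpl = (μ̂ − LSL) / (3σ̂) = (48.82 − 47.84) / (3 × 0.565) = 0.5782; Cpk = min(Cpu, Cpl) = 0.5782

0.58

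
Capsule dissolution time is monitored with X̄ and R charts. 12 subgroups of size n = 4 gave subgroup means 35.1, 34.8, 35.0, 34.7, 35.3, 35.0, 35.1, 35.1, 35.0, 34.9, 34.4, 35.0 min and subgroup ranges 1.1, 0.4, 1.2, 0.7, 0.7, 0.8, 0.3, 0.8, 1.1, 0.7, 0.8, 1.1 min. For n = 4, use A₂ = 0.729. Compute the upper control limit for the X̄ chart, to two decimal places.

35.54

X̄̄ = (35.1 + 34.8 + 35.0 + 34.7 + 35.3 + 35.0 + 35.1 + 35.1 + 35.0 + 34.9 + 34.4 + 35.0) / 12 = 419.4000 / 12 = 34.9500
R̄ = (1.1 + 0.4 + 1.2 + 0.7 + 0.7 + 0.8 + 0.3 + 0.8 + 1.1 + 0.7 + 0.8 + 1.1) / 12 = 9.7000 / 12 = 0.8083
UCL = X̄̄ + A₂·R̄ = 34.9500 + 0.729 × 0.8083 = 35.5393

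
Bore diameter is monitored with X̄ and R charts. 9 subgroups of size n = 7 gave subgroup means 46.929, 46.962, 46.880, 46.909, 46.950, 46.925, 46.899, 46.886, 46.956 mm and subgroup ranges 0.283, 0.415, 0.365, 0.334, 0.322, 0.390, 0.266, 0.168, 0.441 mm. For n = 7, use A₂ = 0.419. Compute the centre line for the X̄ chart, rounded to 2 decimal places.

X̄̄ = (46.929 + 46.962 + 46.880 + 46.909 + 46.950 + 46.925 + 46.899 + 46.886 + 46.956) / 9 = 422.2960 / 9 = 46.9218
CL = X̄̄ = 46.9218

46.92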